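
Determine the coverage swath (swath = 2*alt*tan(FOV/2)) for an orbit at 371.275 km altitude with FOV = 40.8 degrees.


FOV = 40.8 deg = 0.7120943 rad
swath = 2 * alt * tan(FOV/2) = 2 * 371.275 * tan(0.3560472)
swath = 2 * 371.275 * 0.3718967
swath = 276.1519 km

276.1519 km


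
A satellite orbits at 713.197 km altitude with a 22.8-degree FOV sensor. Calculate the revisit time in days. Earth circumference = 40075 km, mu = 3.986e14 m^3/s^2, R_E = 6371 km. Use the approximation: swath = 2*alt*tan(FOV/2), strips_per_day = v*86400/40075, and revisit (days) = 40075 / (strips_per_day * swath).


swath = 2*713.197*tan(0.1989675) = 287.6115 km
v = sqrt(mu/r) = 7501.0720 m/s = 7.5011 km/s
strips/day = v*86400/40075 = 7.5011*86400/40075 = 16.1720
coverage/day = strips * swath = 16.1720 * 287.6115 = 4651.2508 km
revisit = 40075 / 4651.2508 = 8.6160 days

8.6160 days


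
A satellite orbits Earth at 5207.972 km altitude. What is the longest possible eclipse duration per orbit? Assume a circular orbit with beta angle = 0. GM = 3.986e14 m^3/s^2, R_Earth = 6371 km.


r = 11578.9720 km
T = 206.6641 min
Eclipse fraction = arcsin(R_E/r)/pi = arcsin(6371.0000/11578.9720)/pi
= arcsin(0.5502216)/pi = 0.1854567
Eclipse duration = 0.1854567 * 206.6641 = 38.3272 min

38.3272 minutes


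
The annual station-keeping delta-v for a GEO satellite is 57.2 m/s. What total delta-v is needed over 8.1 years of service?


dV = rate * years = 57.2 * 8.1
dV = 463.3200 m/s

463.3200 m/s


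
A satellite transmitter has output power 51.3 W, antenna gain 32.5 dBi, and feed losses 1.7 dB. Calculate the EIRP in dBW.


Pt = 51.3 W = 17.1012 dBW
EIRP = Pt_dBW + Gt - losses = 17.1012 + 32.5 - 1.7 = 47.9012 dBW

47.9012 dBW


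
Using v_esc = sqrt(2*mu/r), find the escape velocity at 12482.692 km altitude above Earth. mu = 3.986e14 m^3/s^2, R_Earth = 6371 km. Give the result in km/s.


r = 6371.0 + 12482.692 = 18853.6920 km = 1.8853692e+07 m
v_esc = sqrt(2*mu/r) = sqrt(2*3.986e14 / 1.8853692e+07)
v_esc = 6502.5761 m/s = 6.5026 km/s

6.5026 km/s


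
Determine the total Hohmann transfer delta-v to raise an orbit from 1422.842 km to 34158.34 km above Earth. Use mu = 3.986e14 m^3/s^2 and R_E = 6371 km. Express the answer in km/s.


r1 = 7793.8420 km = 7.793842e+06 m
r2 = 40529.3400 km = 4.052934e+07 m
dv1 = sqrt(mu/r1)*(sqrt(2*r2/(r1+r2)) - 1) = 2110.7855 m/s
dv2 = sqrt(mu/r2)*(1 - sqrt(2*r1/(r1+r2))) = 1354.9212 m/s
total dv = |dv1| + |dv2| = 2110.7855 + 1354.9212 = 3465.7068 m/s = 3.4657 km/s

3.4657 km/s


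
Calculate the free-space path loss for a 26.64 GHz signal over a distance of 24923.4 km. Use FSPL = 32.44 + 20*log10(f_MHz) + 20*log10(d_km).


f = 26.64 GHz = 26640.0000 MHz
d = 24923.4 km
FSPL = 32.44 + 20*log10(26640.0000) + 20*log10(24923.4)
FSPL = 32.44 + 88.5107 + 87.9321
FSPL = 208.8828 dB

208.8828 dB


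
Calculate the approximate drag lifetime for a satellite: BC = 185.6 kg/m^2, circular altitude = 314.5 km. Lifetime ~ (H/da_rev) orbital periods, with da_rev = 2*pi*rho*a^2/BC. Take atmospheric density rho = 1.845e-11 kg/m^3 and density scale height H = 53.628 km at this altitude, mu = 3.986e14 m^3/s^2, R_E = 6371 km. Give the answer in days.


a = R_E + alt = 6685.5000 km = 6.6855e+06 m
da_rev = 2*pi*rho*a^2/BC = 2*pi*1.845e-11*(6.6855e+06)^2/185.6 = 27.916827 m per revolution
N = H/da_rev = 53628.0000 m / 27.916827 m = 1920.9920 revolutions
P = 2*pi*sqrt(a^3/mu) = 5440.1649 s
lifetime = N*P = 1920.9920 * 5440.1649 = 1.0450513e+07 s = 120.9550 days

120.9550 days


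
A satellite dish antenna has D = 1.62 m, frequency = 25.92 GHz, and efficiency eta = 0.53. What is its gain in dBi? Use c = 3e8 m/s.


lambda = c/f = 3e8 / 2.592e+10 = 0.01157407 m
G = eta*(pi*D/lambda)^2 = 0.53*(pi*1.62/0.01157407)^2
G = 102478.5871 (linear)
G = 10*log10(102478.5871) = 50.1063 dBi

50.1063 dBi


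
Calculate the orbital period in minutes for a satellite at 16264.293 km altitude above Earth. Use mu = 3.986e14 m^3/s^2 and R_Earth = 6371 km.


r = 22635.2930 km = 2.2635293e+07 m
T = 2*pi*sqrt(r^3/mu) = 2*pi*sqrt(1.1597339e+22 / 3.986e14)
T = 33891.4697 s = 564.8578 min

564.8578 minutes


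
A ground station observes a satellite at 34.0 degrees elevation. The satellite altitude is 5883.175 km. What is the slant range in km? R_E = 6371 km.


h = 5883.175 km, el = 34.0 deg
d = -R_E*sin(el) + sqrt((R_E*sin(el))^2 + 2*R_E*h + h^2)
d = -6371.0000*sin(0.5934119) + sqrt((6371.0000*0.5591929)^2 + 2*6371.0000*5883.175 + 5883.175^2)
d = 7494.8415 km

7494.8415 km


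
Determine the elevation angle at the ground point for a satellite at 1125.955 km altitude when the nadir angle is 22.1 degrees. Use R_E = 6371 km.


r = R_E + alt = 7496.9550 km
Law of sines in the satellite / Earth-center / ground-point triangle:
  sin(nadir)/R_E = sin(90 + el)/r  =>  cos(el) = (r/R_E)*sin(nadir)
cos(el) = (7496.9550 / 6371.0000) * sin(22.1 deg) = 0.4427149
el = arccos(0.4427149) = 63.7228 deg
(Earth-central angle = 90 - nadir - el = 4.1772 deg)

63.7228 degrees


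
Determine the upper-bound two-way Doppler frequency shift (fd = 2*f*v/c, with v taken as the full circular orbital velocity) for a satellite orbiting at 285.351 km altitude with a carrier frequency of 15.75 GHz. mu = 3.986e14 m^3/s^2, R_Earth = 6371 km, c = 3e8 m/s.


r = 6.656351e+06 m
v = sqrt(mu/r) = 7738.3887 m/s (worst-case radial velocity)
f = 15.75 GHz = 1.575e+10 Hz
fd = 2*f*v/c = 2*1.575e+10*7738.3887/3.0e+08
fd = 812530.8119 Hz

812530.8119 Hz


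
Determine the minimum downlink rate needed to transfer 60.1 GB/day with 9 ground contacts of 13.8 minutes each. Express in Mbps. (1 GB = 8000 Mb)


total contact time = 9 * 13.8 * 60 = 7452.0000 s
data = 60.1 GB = 480800.0000 Mb
rate = 480800.0000 / 7452.0000 = 64.5196 Mbps

64.5196 Mbps


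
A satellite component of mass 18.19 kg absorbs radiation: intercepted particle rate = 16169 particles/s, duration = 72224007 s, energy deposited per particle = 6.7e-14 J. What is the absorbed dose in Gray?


Total energy deposited = rate * time * E_per
  = 16169 * 72224007 * 6.7e-14 = 0.07824193 J
Dose = E_total / mass = 0.07824193 / 18.19
Dose = 0.00430137 Gy

0.0043 Gy


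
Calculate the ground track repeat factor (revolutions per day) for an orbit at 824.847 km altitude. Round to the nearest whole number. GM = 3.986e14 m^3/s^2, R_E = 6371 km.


r = 7.195847e+06 m
T = 2*pi*sqrt(r^3/mu) = 6074.8296 s = 101.2472 min
revs/day = 1440 / 101.2472 = 14.2226
Rounded: 14 revolutions per day

14 revolutions per day


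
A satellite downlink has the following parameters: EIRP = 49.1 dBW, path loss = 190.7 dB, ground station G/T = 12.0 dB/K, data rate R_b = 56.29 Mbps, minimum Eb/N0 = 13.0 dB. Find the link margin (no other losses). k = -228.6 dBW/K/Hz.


C/N0 = EIRP - FSPL + G/T - k = 49.1 - 190.7 + 12.0 - (-228.6)
C/N0 = 99.0000 dB-Hz
R_b = 56.29 Mbps = 5.629e+07 bps -> 10*log10(R_b) = 77.5043 dB-Hz
Eb/N0 = C/N0 - 10*log10(R_b) = 99.0000 - 77.5043 = 21.4957 dB
Margin = Eb/N0 - Eb/N0_req = 21.4957 - 13.0 = 8.4957 dB (link closes)

8.4957 dB


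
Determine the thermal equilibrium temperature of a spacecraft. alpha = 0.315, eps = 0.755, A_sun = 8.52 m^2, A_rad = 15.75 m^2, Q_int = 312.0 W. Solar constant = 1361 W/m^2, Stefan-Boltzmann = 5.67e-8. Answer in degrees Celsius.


Numerator = alpha*S*A_sun + Q_int = 0.315*1361*8.52 + 312.0 = 3964.6518 W
Denominator = eps*sigma*A_rad = 0.755*5.67e-8*15.75 = 6.7423387e-07 W/K^4
T^4 = 5.8802323e+09 K^4
T = 276.9164 K = 3.7664 C

3.7664 degrees Celsius


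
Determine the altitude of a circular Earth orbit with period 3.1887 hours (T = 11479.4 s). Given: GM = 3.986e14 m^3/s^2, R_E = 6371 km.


T = 11479.4 s
r = (mu*T^2/(4*pi^2))^(1/3) = (3.986e14 * 11479.4^2 / (4*pi^2))^(1/3)
r = 1.0998631e+07 m = 10998.6313 km
alt = r - R_E = 10998.6313 - 6371 = 4627.6313 km

4627.6313 km


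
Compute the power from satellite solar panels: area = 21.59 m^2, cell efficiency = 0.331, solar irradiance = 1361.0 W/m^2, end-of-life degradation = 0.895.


P = area * eta * S * degradation
P = 21.59 * 0.331 * 1361.0 * 0.895
P = 8704.8601 W

8704.8601 W


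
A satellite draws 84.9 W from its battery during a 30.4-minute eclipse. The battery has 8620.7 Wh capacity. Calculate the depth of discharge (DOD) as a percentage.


E_used = P * t / 60 = 84.9 * 30.4 / 60 = 43.0160 Wh
DOD = E_used / E_total * 100 = 43.0160 / 8620.7 * 100
DOD = 0.498985 %

0.4990 %


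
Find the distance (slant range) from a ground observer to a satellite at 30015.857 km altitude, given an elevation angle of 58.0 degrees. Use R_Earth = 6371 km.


h = 30015.857 km, el = 58.0 deg
d = -R_E*sin(el) + sqrt((R_E*sin(el))^2 + 2*R_E*h + h^2)
d = -6371.0000*sin(1.0123) + sqrt((6371.0000*0.8480481)^2 + 2*6371.0000*30015.857 + 30015.857^2)
d = 30826.9794 km

30826.9794 km


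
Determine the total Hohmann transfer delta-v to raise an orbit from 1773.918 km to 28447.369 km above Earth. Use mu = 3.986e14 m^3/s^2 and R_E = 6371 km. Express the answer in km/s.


r1 = 8144.9180 km = 8.144918e+06 m
r2 = 34818.3690 km = 3.4818369e+07 m
dv1 = sqrt(mu/r1)*(sqrt(2*r2/(r1+r2)) - 1) = 1910.6626 m/s
dv2 = sqrt(mu/r2)*(1 - sqrt(2*r1/(r1+r2))) = 1300.0798 m/s
total dv = |dv1| + |dv2| = 1910.6626 + 1300.0798 = 3210.7424 m/s = 3.2107 km/s

3.2107 km/s


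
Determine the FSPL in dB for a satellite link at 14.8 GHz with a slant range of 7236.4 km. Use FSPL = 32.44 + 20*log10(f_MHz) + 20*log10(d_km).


f = 14.8 GHz = 14800.0000 MHz
d = 7236.4 km
FSPL = 32.44 + 20*log10(14800.0000) + 20*log10(7236.4)
FSPL = 32.44 + 83.4052 + 77.1905
FSPL = 193.0357 dB

193.0357 dB


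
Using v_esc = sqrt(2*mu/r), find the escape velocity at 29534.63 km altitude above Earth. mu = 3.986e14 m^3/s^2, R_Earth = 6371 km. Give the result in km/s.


r = 6371.0 + 29534.63 = 35905.6300 km = 3.590563e+07 m
v_esc = sqrt(2*mu/r) = sqrt(2*3.986e14 / 3.590563e+07)
v_esc = 4711.9684 m/s = 4.7120 km/s

4.7120 km/s


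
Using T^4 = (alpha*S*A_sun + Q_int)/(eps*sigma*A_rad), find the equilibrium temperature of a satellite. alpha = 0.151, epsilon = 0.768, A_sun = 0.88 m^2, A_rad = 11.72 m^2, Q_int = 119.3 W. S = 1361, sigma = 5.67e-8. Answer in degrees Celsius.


Numerator = alpha*S*A_sun + Q_int = 0.151*1361*0.88 + 119.3 = 300.1497 W
Denominator = eps*sigma*A_rad = 0.768*5.67e-8*11.72 = 5.1035443e-07 W/K^4
T^4 = 5.8812006e+08 K^4
T = 155.7279 K = -117.4221 C

-117.4221 degrees Celsius


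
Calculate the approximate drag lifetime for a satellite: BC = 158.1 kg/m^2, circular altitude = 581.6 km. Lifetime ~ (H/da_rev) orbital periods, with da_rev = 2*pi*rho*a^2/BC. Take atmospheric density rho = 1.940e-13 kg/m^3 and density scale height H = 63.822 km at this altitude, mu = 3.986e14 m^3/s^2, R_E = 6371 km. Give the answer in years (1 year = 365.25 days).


a = R_E + alt = 6952.6000 km = 6.9526e+06 m
da_rev = 2*pi*rho*a^2/BC = 2*pi*1.940e-13*(6.9526e+06)^2/158.1 = 0.372686976 m per revolution
N = H/da_rev = 63822.0000 m / 0.372686976 m = 171248.2701 revolutions
P = 2*pi*sqrt(a^3/mu) = 5769.4191 s
lifetime = N*P = 171248.2701 * 5769.4191 = 9.8800304e+08 s = 11435.2204 days
years = 11435.2204 / 365.25 = 31.3079 years

31.3079 years


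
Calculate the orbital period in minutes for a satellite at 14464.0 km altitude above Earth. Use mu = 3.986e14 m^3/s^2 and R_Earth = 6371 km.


r = 20835.0000 km = 2.0835e+07 m
T = 2*pi*sqrt(r^3/mu) = 2*pi*sqrt(9.0444157e+21 / 3.986e14)
T = 29929.6390 s = 498.8273 min

498.8273 minutes


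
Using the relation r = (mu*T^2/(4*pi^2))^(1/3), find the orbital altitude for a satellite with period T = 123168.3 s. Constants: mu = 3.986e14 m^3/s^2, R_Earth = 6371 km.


T = 123168.3 s
r = (mu*T^2/(4*pi^2))^(1/3) = (3.986e14 * 123168.3^2 / (4*pi^2))^(1/3)
r = 5.3504686e+07 m = 53504.6857 km
alt = r - R_E = 53504.6857 - 6371 = 47133.6857 km

47133.6857 km


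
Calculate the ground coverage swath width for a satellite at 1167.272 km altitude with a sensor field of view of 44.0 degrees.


FOV = 44.0 deg = 0.7679449 rad
swath = 2 * alt * tan(FOV/2) = 2 * 1167.272 * tan(0.3839724)
swath = 2 * 1167.272 * 0.4040262
swath = 943.2170 km

943.2170 km


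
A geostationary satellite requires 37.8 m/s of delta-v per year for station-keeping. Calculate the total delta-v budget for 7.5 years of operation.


dV = rate * years = 37.8 * 7.5
dV = 283.5000 m/s

283.5000 m/s


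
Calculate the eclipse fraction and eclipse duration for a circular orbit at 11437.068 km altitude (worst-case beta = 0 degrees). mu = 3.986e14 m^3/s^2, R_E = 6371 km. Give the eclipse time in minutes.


r = 17808.0680 km
T = 394.1715 min
Eclipse fraction = arcsin(R_E/r)/pi = arcsin(6371.0000/17808.0680)/pi
= arcsin(0.3577592)/pi = 0.1164591
Eclipse duration = 0.1164591 * 394.1715 = 45.9049 min

45.9049 minutes


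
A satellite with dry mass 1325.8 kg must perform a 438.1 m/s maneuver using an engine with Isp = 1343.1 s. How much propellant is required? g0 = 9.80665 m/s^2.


ve = Isp * g0 = 1343.1 * 9.80665 = 13171.311615 m/s
mass ratio = exp(dv/ve) = exp(438.1/13171.311615) = 1.03382104
m_prop = m_dry * (mr - 1) = 1325.8 * (1.03382104 - 1)
m_prop = 44.8399 kg

44.8399 kg


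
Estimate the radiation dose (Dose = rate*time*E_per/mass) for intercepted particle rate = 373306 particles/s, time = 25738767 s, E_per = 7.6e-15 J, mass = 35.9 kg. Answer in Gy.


Total energy deposited = rate * time * E_per
  = 373306 * 25738767 * 7.6e-15 = 0.07302411 J
Dose = E_total / mass = 0.07302411 / 35.9
Dose = 0.002034098 Gy

0.0020 Gy


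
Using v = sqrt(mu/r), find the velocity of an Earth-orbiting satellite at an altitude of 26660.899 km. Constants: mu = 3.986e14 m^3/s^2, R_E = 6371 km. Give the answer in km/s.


r = R_E + alt = 6371.0 + 26660.899 = 33031.8990 km = 3.3031899e+07 m
v = sqrt(mu/r) = sqrt(3.986e14 / 3.3031899e+07) = 3473.7765 m/s = 3.4738 km/s

3.4738 km/s


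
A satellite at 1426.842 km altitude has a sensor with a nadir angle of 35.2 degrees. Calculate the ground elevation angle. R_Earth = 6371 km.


r = R_E + alt = 7797.8420 km
Law of sines in the satellite / Earth-center / ground-point triangle:
  sin(nadir)/R_E = sin(90 + el)/r  =>  cos(el) = (r/R_E)*sin(nadir)
cos(el) = (7797.8420 / 6371.0000) * sin(35.2 deg) = 0.7055294
el = arccos(0.7055294) = 45.1277 deg
(Earth-central angle = 90 - nadir - el = 9.6723 deg)

45.1277 degrees


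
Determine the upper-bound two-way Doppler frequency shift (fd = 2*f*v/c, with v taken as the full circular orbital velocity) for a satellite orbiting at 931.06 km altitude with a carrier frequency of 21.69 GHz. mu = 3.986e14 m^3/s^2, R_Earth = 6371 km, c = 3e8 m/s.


r = 7.30206e+06 m
v = sqrt(mu/r) = 7388.3243 m/s (worst-case radial velocity)
f = 21.69 GHz = 2.169e+10 Hz
fd = 2*f*v/c = 2*2.169e+10*7388.3243/3.0e+08
fd = 1.0683517e+06 Hz

1.0684e+06 Hz


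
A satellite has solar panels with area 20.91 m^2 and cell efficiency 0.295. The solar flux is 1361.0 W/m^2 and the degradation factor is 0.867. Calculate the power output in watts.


P = area * eta * S * degradation
P = 20.91 * 0.295 * 1361.0 * 0.867
P = 7278.6908 W

7278.6908 W


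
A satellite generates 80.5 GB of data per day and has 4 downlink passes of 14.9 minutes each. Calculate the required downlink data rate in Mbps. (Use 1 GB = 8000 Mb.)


total contact time = 4 * 14.9 * 60 = 3576.0000 s
data = 80.5 GB = 644000.0000 Mb
rate = 644000.0000 / 3576.0000 = 180.0895 Mbps

180.0895 Mbps


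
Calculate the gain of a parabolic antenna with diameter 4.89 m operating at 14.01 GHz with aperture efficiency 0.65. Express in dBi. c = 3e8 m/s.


lambda = c/f = 3e8 / 1.401e+10 = 0.02141328 m
G = eta*(pi*D/lambda)^2 = 0.65*(pi*4.89/0.02141328)^2
G = 334552.7325 (linear)
G = 10*log10(334552.7325) = 55.2446 dBi

55.2446 dBi


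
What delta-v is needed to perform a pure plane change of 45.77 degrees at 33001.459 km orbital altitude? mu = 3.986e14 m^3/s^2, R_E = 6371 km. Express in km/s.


r = 39372.4590 km = 3.9372459e+07 m
V = sqrt(mu/r) = 3181.7963 m/s
di = 45.77 deg = 0.7988372 rad
dV = 2*V*sin(di/2) = 2*3181.7963*sin(0.3994186)
dV = 2474.6916 m/s = 2.4747 km/s

2.4747 km/s


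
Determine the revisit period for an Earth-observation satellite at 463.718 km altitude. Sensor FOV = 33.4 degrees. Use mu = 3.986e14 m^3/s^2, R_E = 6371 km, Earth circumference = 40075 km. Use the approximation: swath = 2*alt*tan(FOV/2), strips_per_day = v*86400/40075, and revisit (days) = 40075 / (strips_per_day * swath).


swath = 2*463.718*tan(0.29147) = 278.2441 km
v = sqrt(mu/r) = 7636.7460 m/s = 7.6367 km/s
strips/day = v*86400/40075 = 7.6367*86400/40075 = 16.4645
coverage/day = strips * swath = 16.4645 * 278.2441 = 4581.1507 km
revisit = 40075 / 4581.1507 = 8.7478 days

8.7478 days


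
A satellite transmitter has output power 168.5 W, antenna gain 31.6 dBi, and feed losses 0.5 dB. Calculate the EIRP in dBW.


Pt = 168.5 W = 22.2660 dBW
EIRP = Pt_dBW + Gt - losses = 22.2660 + 31.6 - 0.5 = 53.3660 dBW

53.3660 dBW


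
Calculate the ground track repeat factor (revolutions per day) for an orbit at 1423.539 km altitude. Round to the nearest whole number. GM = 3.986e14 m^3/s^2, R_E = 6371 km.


r = 7.794539e+06 m
T = 2*pi*sqrt(r^3/mu) = 6848.5223 s = 114.1420 min
revs/day = 1440 / 114.1420 = 12.6159
Rounded: 13 revolutions per day

13 revolutions per day


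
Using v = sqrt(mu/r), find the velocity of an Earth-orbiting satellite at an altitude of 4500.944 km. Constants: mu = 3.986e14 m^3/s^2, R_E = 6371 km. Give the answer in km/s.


r = R_E + alt = 6371.0 + 4500.944 = 10871.9440 km = 1.0871944e+07 m
v = sqrt(mu/r) = sqrt(3.986e14 / 1.0871944e+07) = 6055.0125 m/s = 6.0550 km/s

6.0550 km/s


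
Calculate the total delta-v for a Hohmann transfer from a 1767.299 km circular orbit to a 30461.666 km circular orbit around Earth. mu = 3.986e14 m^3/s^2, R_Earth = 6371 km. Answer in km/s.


r1 = 8138.2990 km = 8.138299e+06 m
r2 = 36832.6660 km = 3.6832666e+07 m
dv1 = sqrt(mu/r1)*(sqrt(2*r2/(r1+r2)) - 1) = 1958.6480 m/s
dv2 = sqrt(mu/r2)*(1 - sqrt(2*r1/(r1+r2))) = 1310.5678 m/s
total dv = |dv1| + |dv2| = 1958.6480 + 1310.5678 = 3269.2158 m/s = 3.2692 km/s

3.2692 km/s


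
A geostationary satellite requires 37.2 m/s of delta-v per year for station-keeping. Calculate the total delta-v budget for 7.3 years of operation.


dV = rate * years = 37.2 * 7.3
dV = 271.5600 m/s

271.5600 m/s


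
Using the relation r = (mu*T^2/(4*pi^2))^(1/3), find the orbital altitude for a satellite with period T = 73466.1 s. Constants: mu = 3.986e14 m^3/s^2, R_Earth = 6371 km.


T = 73466.1 s
r = (mu*T^2/(4*pi^2))^(1/3) = (3.986e14 * 73466.1^2 / (4*pi^2))^(1/3)
r = 3.7912624e+07 m = 37912.6239 km
alt = r - R_E = 37912.6239 - 6371 = 31541.6239 km

31541.6239 km


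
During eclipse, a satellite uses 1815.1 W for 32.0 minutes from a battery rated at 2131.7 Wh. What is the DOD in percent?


E_used = P * t / 60 = 1815.1 * 32.0 / 60 = 968.0533 Wh
DOD = E_used / E_total * 100 = 968.0533 / 2131.7 * 100
DOD = 45.4123 %

45.4123 %


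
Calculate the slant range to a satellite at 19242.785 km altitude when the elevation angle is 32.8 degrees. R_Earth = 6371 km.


h = 19242.785 km, el = 32.8 deg
d = -R_E*sin(el) + sqrt((R_E*sin(el))^2 + 2*R_E*h + h^2)
d = -6371.0000*sin(0.572468) + sqrt((6371.0000*0.5417082)^2 + 2*6371.0000*19242.785 + 19242.785^2)
d = 21596.4771 km

21596.4771 km


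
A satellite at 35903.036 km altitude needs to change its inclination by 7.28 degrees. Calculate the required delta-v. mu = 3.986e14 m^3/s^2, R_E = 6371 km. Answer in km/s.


r = 42274.0360 km = 4.2274036e+07 m
V = sqrt(mu/r) = 3070.6604 m/s
di = 7.28 deg = 0.12706 rad
dV = 2*V*sin(di/2) = 2*3070.6604*sin(0.06352998)
dV = 389.8956 m/s = 0.3898956 km/s

0.3899 km/s


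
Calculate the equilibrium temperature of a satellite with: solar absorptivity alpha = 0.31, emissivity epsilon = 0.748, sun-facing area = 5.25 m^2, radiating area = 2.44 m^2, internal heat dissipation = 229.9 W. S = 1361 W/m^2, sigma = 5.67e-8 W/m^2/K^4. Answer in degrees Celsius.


Numerator = alpha*S*A_sun + Q_int = 0.31*1361*5.25 + 229.9 = 2444.9275 W
Denominator = eps*sigma*A_rad = 0.748*5.67e-8*2.44 = 1.034843e-07 W/K^4
T^4 = 2.3626071e+10 K^4
T = 392.0558 K = 118.9058 C

118.9058 degrees Celsius


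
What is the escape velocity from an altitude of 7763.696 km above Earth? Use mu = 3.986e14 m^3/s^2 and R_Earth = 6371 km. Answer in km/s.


r = 6371.0 + 7763.696 = 14134.6960 km = 1.4134696e+07 m
v_esc = sqrt(2*mu/r) = sqrt(2*3.986e14 / 1.4134696e+07)
v_esc = 7510.0082 m/s = 7.5100 km/s

7.5100 km/s


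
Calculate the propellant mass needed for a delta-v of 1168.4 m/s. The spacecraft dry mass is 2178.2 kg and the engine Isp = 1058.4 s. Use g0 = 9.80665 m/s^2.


ve = Isp * g0 = 1058.4 * 9.80665 = 10379.358360 m/s
mass ratio = exp(dv/ve) = exp(1168.4/10379.358360) = 1.11915012
m_prop = m_dry * (mr - 1) = 2178.2 * (1.11915012 - 1)
m_prop = 259.5328 kg

259.5328 kg


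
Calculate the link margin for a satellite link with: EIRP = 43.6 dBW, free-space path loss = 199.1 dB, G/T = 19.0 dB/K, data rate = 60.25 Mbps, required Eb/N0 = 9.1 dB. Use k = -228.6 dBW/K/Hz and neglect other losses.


C/N0 = EIRP - FSPL + G/T - k = 43.6 - 199.1 + 19.0 - (-228.6)
C/N0 = 92.1000 dB-Hz
R_b = 60.25 Mbps = 6.025e+07 bps -> 10*log10(R_b) = 77.7996 dB-Hz
Eb/N0 = C/N0 - 10*log10(R_b) = 92.1000 - 77.7996 = 14.3004 dB
Margin = Eb/N0 - Eb/N0_req = 14.3004 - 9.1 = 5.2004 dB (link closes)

5.2004 dB


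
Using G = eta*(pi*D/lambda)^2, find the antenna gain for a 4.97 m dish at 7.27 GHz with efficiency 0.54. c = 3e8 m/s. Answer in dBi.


lambda = c/f = 3e8 / 7.27e+09 = 0.04126547 m
G = eta*(pi*D/lambda)^2 = 0.54*(pi*4.97/0.04126547)^2
G = 77309.4520 (linear)
G = 10*log10(77309.4520) = 48.8823 dBi

48.8823 dBi


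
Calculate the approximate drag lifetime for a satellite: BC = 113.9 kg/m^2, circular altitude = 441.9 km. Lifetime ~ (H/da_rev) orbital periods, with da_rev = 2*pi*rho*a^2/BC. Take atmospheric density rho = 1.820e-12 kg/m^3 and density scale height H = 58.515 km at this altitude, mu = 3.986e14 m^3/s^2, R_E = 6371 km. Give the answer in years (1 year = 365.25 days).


a = R_E + alt = 6812.9000 km = 6.8129e+06 m
da_rev = 2*pi*rho*a^2/BC = 2*pi*1.820e-12*(6.8129e+06)^2/113.9 = 4.660061 m per revolution
N = H/da_rev = 58515.0000 m / 4.660061 m = 12556.7038 revolutions
P = 2*pi*sqrt(a^3/mu) = 5596.4064 s
lifetime = N*P = 12556.7038 * 5596.4064 = 7.0272417e+07 s = 813.3382 days
years = 813.3382 / 365.25 = 2.2268 years

2.2268 years


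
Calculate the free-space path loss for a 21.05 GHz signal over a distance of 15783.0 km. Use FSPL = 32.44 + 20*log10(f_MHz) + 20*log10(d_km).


f = 21.05 GHz = 21050.0000 MHz
d = 15783.0 km
FSPL = 32.44 + 20*log10(21050.0000) + 20*log10(15783.0)
FSPL = 32.44 + 86.4650 + 83.9638
FSPL = 202.8688 dB

202.8688 dB


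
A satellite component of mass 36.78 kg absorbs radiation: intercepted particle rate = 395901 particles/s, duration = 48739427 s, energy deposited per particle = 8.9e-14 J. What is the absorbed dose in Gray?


Total energy deposited = rate * time * E_per
  = 395901 * 48739427 * 8.9e-14 = 1.7173 J
Dose = E_total / mass = 1.7173 / 36.78
Dose = 0.0466923 Gy

0.0467 Gy


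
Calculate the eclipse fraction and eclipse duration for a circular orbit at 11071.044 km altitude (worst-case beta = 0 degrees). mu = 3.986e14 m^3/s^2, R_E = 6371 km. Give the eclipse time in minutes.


r = 17442.0440 km
T = 382.0815 min
Eclipse fraction = arcsin(R_E/r)/pi = arcsin(6371.0000/17442.0440)/pi
= arcsin(0.3652668)/pi = 0.1190222
Eclipse duration = 0.1190222 * 382.0815 = 45.4762 min

45.4762 minutes


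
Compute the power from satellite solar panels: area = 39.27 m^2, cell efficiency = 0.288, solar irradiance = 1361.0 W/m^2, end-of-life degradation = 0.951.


P = area * eta * S * degradation
P = 39.27 * 0.288 * 1361.0 * 0.951
P = 14638.3468 W

14638.3468 W


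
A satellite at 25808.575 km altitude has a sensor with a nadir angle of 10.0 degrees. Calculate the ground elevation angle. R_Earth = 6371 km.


r = R_E + alt = 32179.5750 km
Law of sines in the satellite / Earth-center / ground-point triangle:
  sin(nadir)/R_E = sin(90 + el)/r  =>  cos(el) = (r/R_E)*sin(nadir)
cos(el) = (32179.5750 / 6371.0000) * sin(10.0 deg) = 0.8770875
el = arccos(0.8770875) = 28.7070 deg
(Earth-central angle = 90 - nadir - el = 51.2930 deg)

28.7070 degrees


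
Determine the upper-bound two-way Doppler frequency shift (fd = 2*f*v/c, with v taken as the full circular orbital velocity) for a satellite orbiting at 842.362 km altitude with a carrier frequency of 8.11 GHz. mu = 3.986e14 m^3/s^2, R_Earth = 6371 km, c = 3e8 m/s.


r = 7.213362e+06 m
v = sqrt(mu/r) = 7433.6102 m/s (worst-case radial velocity)
f = 8.11 GHz = 8.11e+09 Hz
fd = 2*f*v/c = 2*8.11e+09*7433.6102/3.0e+08
fd = 401910.5242 Hz

401910.5242 Hz


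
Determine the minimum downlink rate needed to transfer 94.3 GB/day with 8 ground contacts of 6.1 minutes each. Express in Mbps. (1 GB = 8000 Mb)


total contact time = 8 * 6.1 * 60 = 2928.0000 s
data = 94.3 GB = 754400.0000 Mb
rate = 754400.0000 / 2928.0000 = 257.6503 Mbps

257.6503 Mbps


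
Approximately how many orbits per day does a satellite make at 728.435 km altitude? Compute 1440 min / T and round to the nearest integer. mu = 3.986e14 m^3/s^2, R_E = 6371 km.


r = 7.099435e+06 m
T = 2*pi*sqrt(r^3/mu) = 5953.1511 s = 99.2192 min
revs/day = 1440 / 99.2192 = 14.5133
Rounded: 15 revolutions per day

15 revolutions per day


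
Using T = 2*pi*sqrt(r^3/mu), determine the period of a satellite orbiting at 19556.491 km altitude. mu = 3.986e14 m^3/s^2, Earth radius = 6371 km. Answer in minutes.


r = 25927.4910 km = 2.5927491e+07 m
T = 2*pi*sqrt(r^3/mu) = 2*pi*sqrt(1.7429361e+22 / 3.986e14)
T = 41548.1757 s = 692.4696 min

692.4696 minutes


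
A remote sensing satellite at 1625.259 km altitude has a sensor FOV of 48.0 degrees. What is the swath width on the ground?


FOV = 48.0 deg = 0.837758 rad
swath = 2 * alt * tan(FOV/2) = 2 * 1625.259 * tan(0.418879)
swath = 2 * 1625.259 * 0.4452287
swath = 1447.2239 km

1447.2239 km


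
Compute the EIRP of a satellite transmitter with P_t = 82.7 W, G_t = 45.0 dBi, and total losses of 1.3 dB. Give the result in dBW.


Pt = 82.7 W = 19.1751 dBW
EIRP = Pt_dBW + Gt - losses = 19.1751 + 45.0 - 1.3 = 62.8751 dBW

62.8751 dBW


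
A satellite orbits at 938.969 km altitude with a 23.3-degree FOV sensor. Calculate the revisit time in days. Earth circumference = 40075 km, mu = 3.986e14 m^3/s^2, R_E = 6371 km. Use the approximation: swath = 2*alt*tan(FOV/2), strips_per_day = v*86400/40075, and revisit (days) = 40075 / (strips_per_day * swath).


swath = 2*938.969*tan(0.2033309) = 387.1935 km
v = sqrt(mu/r) = 7384.3263 m/s = 7.3843 km/s
strips/day = v*86400/40075 = 7.3843*86400/40075 = 15.9203
coverage/day = strips * swath = 15.9203 * 387.1935 = 6164.2341 km
revisit = 40075 / 6164.2341 = 6.5012 days

6.5012 days


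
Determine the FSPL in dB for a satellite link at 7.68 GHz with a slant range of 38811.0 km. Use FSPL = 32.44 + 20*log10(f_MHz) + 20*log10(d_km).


f = 7.68 GHz = 7680.0000 MHz
d = 38811.0 km
FSPL = 32.44 + 20*log10(7680.0000) + 20*log10(38811.0)
FSPL = 32.44 + 77.7072 + 91.7791
FSPL = 201.9263 dB

201.9263 dB


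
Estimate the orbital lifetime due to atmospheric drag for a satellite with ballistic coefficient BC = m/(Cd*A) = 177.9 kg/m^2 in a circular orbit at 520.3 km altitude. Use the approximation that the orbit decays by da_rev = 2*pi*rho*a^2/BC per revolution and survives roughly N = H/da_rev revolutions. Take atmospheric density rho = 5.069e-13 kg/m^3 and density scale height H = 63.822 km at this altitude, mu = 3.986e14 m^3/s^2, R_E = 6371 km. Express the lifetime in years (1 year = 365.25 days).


a = R_E + alt = 6891.3000 km = 6.8913e+06 m
da_rev = 2*pi*rho*a^2/BC = 2*pi*5.069e-13*(6.8913e+06)^2/177.9 = 0.850214534 m per revolution
N = H/da_rev = 63822.0000 m / 0.850214534 m = 75065.7598 revolutions
P = 2*pi*sqrt(a^3/mu) = 5693.2854 s
lifetime = N*P = 75065.7598 * 5693.2854 = 4.273708e+08 s = 4946.4212 days
years = 4946.4212 / 365.25 = 13.5426 years

13.5426 years


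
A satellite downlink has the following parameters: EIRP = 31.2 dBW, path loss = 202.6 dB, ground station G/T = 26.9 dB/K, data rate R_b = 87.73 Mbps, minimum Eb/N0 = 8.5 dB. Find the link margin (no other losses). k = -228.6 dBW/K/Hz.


C/N0 = EIRP - FSPL + G/T - k = 31.2 - 202.6 + 26.9 - (-228.6)
C/N0 = 84.1000 dB-Hz
R_b = 87.73 Mbps = 8.773e+07 bps -> 10*log10(R_b) = 79.4315 dB-Hz
Eb/N0 = C/N0 - 10*log10(R_b) = 84.1000 - 79.4315 = 4.6685 dB
Margin = Eb/N0 - Eb/N0_req = 4.6685 - 8.5 = -3.8315 dB (negative margin: link does not close)

-3.8315 dB


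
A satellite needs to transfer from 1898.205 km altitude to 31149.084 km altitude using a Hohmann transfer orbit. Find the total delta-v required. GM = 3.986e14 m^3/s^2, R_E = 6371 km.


r1 = 8269.2050 km = 8.269205e+06 m
r2 = 37520.0840 km = 3.7520084e+07 m
dv1 = sqrt(mu/r1)*(sqrt(2*r2/(r1+r2)) - 1) = 1945.1186 m/s
dv2 = sqrt(mu/r2)*(1 - sqrt(2*r1/(r1+r2))) = 1300.5409 m/s
total dv = |dv1| + |dv2| = 1945.1186 + 1300.5409 = 3245.6595 m/s = 3.2457 km/s

3.2457 km/s


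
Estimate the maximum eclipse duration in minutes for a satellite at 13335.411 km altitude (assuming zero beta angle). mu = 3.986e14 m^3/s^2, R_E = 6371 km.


r = 19706.4110 km
T = 458.8506 min
Eclipse fraction = arcsin(R_E/r)/pi = arcsin(6371.0000/19706.4110)/pi
= arcsin(0.3232958)/pi = 0.1047909
Eclipse duration = 0.1047909 * 458.8506 = 48.0834 min

48.0834 minutes


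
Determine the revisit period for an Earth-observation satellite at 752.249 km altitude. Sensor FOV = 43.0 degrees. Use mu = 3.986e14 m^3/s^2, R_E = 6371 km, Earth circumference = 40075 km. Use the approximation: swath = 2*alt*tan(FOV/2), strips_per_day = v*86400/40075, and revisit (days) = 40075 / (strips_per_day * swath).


swath = 2*752.249*tan(0.3752458) = 592.6375 km
v = sqrt(mu/r) = 7480.4820 m/s = 7.4805 km/s
strips/day = v*86400/40075 = 7.4805*86400/40075 = 16.1276
coverage/day = strips * swath = 16.1276 * 592.6375 = 9557.8221 km
revisit = 40075 / 9557.8221 = 4.1929 days

4.1929 days


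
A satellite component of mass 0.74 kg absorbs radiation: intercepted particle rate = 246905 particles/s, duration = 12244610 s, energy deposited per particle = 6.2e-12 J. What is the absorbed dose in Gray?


Total energy deposited = rate * time * E_per
  = 246905 * 12244610 * 6.2e-12 = 18.7442 J
Dose = E_total / mass = 18.7442 / 0.74
Dose = 25.3300 Gy

25.3300 Gy


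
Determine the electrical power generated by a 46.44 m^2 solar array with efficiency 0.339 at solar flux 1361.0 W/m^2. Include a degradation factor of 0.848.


P = area * eta * S * degradation
P = 46.44 * 0.339 * 1361.0 * 0.848
P = 18169.6218 W

18169.6218 W


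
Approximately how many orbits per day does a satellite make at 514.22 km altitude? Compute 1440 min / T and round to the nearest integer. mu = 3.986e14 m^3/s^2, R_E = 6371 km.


r = 6.88522e+06 m
T = 2*pi*sqrt(r^3/mu) = 5685.7525 s = 94.7625 min
revs/day = 1440 / 94.7625 = 15.1959
Rounded: 15 revolutions per day

15 revolutions per day


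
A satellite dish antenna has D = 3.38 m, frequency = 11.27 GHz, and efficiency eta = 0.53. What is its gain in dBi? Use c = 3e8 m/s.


lambda = c/f = 3e8 / 1.127e+10 = 0.02661934 m
G = eta*(pi*D/lambda)^2 = 0.53*(pi*3.38/0.02661934)^2
G = 84336.2601 (linear)
G = 10*log10(84336.2601) = 49.2601 dBi

49.2601 dBi


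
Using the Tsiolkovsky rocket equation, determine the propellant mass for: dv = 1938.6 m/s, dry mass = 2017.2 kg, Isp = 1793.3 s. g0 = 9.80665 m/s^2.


ve = Isp * g0 = 1793.3 * 9.80665 = 17586.265445 m/s
mass ratio = exp(dv/ve) = exp(1938.6/17586.265445) = 1.11653903
m_prop = m_dry * (mr - 1) = 2017.2 * (1.11653903 - 1)
m_prop = 235.0825 kg

235.0825 kg


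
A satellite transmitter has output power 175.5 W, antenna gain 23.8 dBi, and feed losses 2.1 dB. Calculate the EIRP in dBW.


Pt = 175.5 W = 22.4428 dBW
EIRP = Pt_dBW + Gt - losses = 22.4428 + 23.8 - 2.1 = 44.1428 dBW

44.1428 dBW


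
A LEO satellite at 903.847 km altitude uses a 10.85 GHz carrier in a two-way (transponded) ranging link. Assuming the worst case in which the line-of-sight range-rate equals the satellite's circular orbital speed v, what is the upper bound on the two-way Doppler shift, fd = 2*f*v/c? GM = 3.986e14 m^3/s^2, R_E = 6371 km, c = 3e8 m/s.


r = 7.274847e+06 m
v = sqrt(mu/r) = 7402.1301 m/s (worst-case radial velocity)
f = 10.85 GHz = 1.085e+10 Hz
fd = 2*f*v/c = 2*1.085e+10*7402.1301/3.0e+08
fd = 535420.7454 Hz

535420.7454 Hz


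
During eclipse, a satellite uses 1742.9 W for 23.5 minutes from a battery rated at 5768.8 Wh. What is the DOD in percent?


E_used = P * t / 60 = 1742.9 * 23.5 / 60 = 682.6358 Wh
DOD = E_used / E_total * 100 = 682.6358 / 5768.8 * 100
DOD = 11.8332 %

11.8332 %


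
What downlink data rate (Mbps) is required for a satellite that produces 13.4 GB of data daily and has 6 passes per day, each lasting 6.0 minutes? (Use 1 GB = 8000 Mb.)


total contact time = 6 * 6.0 * 60 = 2160.0000 s
data = 13.4 GB = 107200.0000 Mb
rate = 107200.0000 / 2160.0000 = 49.6296 Mbps

49.6296 Mbps


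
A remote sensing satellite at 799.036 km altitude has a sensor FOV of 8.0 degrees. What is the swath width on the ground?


FOV = 8.0 deg = 0.1396263 rad
swath = 2 * alt * tan(FOV/2) = 2 * 799.036 * tan(0.06981317)
swath = 2 * 799.036 * 0.06992681
swath = 111.7481 km

111.7481 km


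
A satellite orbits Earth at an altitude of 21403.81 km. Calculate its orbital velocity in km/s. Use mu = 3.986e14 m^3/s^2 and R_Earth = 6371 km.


r = R_E + alt = 6371.0 + 21403.81 = 27774.8100 km = 2.777481e+07 m
v = sqrt(mu/r) = sqrt(3.986e14 / 2.777481e+07) = 3788.2890 m/s = 3.7883 km/s

3.7883 km/s


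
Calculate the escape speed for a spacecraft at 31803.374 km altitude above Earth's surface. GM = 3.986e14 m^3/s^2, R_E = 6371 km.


r = 6371.0 + 31803.374 = 38174.3740 km = 3.8174374e+07 m
v_esc = sqrt(2*mu/r) = sqrt(2*3.986e14 / 3.8174374e+07)
v_esc = 4569.8052 m/s = 4.5698 km/s

4.5698 km/s


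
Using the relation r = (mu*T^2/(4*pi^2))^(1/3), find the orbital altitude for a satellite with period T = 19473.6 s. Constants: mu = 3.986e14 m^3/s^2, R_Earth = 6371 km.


T = 19473.6 s
r = (mu*T^2/(4*pi^2))^(1/3) = (3.986e14 * 19473.6^2 / (4*pi^2))^(1/3)
r = 1.564432e+07 m = 15644.3197 km
alt = r - R_E = 15644.3197 - 6371 = 9273.3197 km

9273.3197 km


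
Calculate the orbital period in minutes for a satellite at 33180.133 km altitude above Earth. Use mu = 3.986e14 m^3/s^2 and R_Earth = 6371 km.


r = 39551.1330 km = 3.9551133e+07 m
T = 2*pi*sqrt(r^3/mu) = 2*pi*sqrt(6.1869526e+22 / 3.986e14)
T = 78279.7833 s = 1304.6631 min

1304.6631 minutes


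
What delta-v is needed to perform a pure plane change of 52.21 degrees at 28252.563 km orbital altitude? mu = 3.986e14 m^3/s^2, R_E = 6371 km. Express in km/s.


r = 34623.5630 km = 3.4623563e+07 m
V = sqrt(mu/r) = 3392.9915 m/s
di = 52.21 deg = 0.9112364 rad
dV = 2*V*sin(di/2) = 2*3392.9915*sin(0.4556182)
dV = 2985.9515 m/s = 2.9860 km/s

2.9860 km/s


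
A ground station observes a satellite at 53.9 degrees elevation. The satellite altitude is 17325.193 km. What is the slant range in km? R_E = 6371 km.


h = 17325.193 km, el = 53.9 deg
d = -R_E*sin(el) + sqrt((R_E*sin(el))^2 + 2*R_E*h + h^2)
d = -6371.0000*sin(0.9407325) + sqrt((6371.0000*0.8079899)^2 + 2*6371.0000*17325.193 + 17325.193^2)
d = 18249.2786 km

18249.2786 km


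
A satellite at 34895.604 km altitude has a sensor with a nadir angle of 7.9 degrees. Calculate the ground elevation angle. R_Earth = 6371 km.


r = R_E + alt = 41266.6040 km
Law of sines in the satellite / Earth-center / ground-point triangle:
  sin(nadir)/R_E = sin(90 + el)/r  =>  cos(el) = (r/R_E)*sin(nadir)
cos(el) = (41266.6040 / 6371.0000) * sin(7.9 deg) = 0.8902636
el = arccos(0.8902636) = 27.0936 deg
(Earth-central angle = 90 - nadir - el = 55.0064 deg)

27.0936 degrees


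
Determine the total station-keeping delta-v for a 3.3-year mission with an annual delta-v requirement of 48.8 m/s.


dV = rate * years = 48.8 * 3.3
dV = 161.0400 m/s

161.0400 m/s


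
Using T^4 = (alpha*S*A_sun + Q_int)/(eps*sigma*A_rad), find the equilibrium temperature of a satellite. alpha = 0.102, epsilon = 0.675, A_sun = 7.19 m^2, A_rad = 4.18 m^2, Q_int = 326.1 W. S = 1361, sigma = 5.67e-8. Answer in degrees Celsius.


Numerator = alpha*S*A_sun + Q_int = 0.102*1361*7.19 + 326.1 = 1324.2302 W
Denominator = eps*sigma*A_rad = 0.675*5.67e-8*4.18 = 1.5997905e-07 W/K^4
T^4 = 8.2775225e+09 K^4
T = 301.6304 K = 28.4804 C

28.4804 degrees Celsius


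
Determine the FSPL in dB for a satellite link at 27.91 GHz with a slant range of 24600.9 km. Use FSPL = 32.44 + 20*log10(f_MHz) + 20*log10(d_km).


f = 27.91 GHz = 27910.0000 MHz
d = 24600.9 km
FSPL = 32.44 + 20*log10(27910.0000) + 20*log10(24600.9)
FSPL = 32.44 + 88.9152 + 87.8190
FSPL = 209.1742 dB

209.1742 dB


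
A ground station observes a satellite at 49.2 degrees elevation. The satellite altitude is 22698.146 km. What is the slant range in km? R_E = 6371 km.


h = 22698.146 km, el = 49.2 deg
d = -R_E*sin(el) + sqrt((R_E*sin(el))^2 + 2*R_E*h + h^2)
d = -6371.0000*sin(0.858702) + sqrt((6371.0000*0.7569951)^2 + 2*6371.0000*22698.146 + 22698.146^2)
d = 23946.7024 km

23946.7024 km


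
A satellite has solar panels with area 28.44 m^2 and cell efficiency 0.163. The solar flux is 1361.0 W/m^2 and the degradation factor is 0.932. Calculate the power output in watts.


P = area * eta * S * degradation
P = 28.44 * 0.163 * 1361.0 * 0.932
P = 5880.1883 W

5880.1883 W


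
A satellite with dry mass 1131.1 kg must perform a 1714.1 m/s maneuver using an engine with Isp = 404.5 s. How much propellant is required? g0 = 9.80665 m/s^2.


ve = Isp * g0 = 404.5 * 9.80665 = 3966.789925 m/s
mass ratio = exp(dv/ve) = exp(1714.1/3966.789925) = 1.54050860
m_prop = m_dry * (mr - 1) = 1131.1 * (1.54050860 - 1)
m_prop = 611.3693 kg

611.3693 kg


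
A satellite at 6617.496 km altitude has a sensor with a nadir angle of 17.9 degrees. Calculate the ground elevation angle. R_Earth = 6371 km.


r = R_E + alt = 12988.4960 km
Law of sines in the satellite / Earth-center / ground-point triangle:
  sin(nadir)/R_E = sin(90 + el)/r  =>  cos(el) = (r/R_E)*sin(nadir)
cos(el) = (12988.4960 / 6371.0000) * sin(17.9 deg) = 0.626605
el = arccos(0.626605) = 51.1999 deg
(Earth-central angle = 90 - nadir - el = 20.9001 deg)

51.1999 degrees


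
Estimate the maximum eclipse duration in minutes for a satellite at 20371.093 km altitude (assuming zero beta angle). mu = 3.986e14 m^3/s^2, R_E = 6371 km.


r = 26742.0930 km
T = 725.3591 min
Eclipse fraction = arcsin(R_E/r)/pi = arcsin(6371.0000/26742.0930)/pi
= arcsin(0.2382386)/pi = 0.07657004
Eclipse duration = 0.07657004 * 725.3591 = 55.5408 min

55.5408 minutes


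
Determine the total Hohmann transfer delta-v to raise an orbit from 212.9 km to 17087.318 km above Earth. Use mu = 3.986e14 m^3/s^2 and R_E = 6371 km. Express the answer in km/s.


r1 = 6583.9000 km = 6.5839e+06 m
r2 = 23458.3180 km = 2.3458318e+07 m
dv1 = sqrt(mu/r1)*(sqrt(2*r2/(r1+r2)) - 1) = 1942.6916 m/s
dv2 = sqrt(mu/r2)*(1 - sqrt(2*r1/(r1+r2))) = 1393.0702 m/s
total dv = |dv1| + |dv2| = 1942.6916 + 1393.0702 = 3335.7618 m/s = 3.3358 km/s

3.3358 km/s


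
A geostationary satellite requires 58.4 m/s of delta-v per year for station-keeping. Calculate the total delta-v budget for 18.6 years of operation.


dV = rate * years = 58.4 * 18.6
dV = 1086.2400 m/s

1086.2400 m/s


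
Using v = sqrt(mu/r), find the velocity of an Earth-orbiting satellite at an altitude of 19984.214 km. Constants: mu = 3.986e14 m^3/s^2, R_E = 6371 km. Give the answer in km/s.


r = R_E + alt = 6371.0 + 19984.214 = 26355.2140 km = 2.6355214e+07 m
v = sqrt(mu/r) = sqrt(3.986e14 / 2.6355214e+07) = 3888.9770 m/s = 3.8890 km/s

3.8890 km/s


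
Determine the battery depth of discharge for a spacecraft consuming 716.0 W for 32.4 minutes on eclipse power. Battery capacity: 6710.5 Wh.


E_used = P * t / 60 = 716.0 * 32.4 / 60 = 386.6400 Wh
DOD = E_used / E_total * 100 = 386.6400 / 6710.5 * 100
DOD = 5.7617 %

5.7617 %
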